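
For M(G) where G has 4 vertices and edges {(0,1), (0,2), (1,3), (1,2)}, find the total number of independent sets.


An independent set in a graphic matroid is an acyclic edge subset.
G has 4 vertices and 4 edges.
Enumerate all 2^4 = 16 subsets, checking for acyclicity.
Total independent sets = 14.

14


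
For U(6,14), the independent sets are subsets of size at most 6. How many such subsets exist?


Independent sets of U(6,14) are all subsets of size <= 6.
Count = C(14,0) + C(14,1) + C(14,2) + C(14,3) + C(14,4) + C(14,5) + C(14,6)
     = 1 + 14 + 91 + 364 + 1001 + 2002 + 3003
     = 6476.

6476


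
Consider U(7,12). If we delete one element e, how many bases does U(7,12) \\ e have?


Deleting e from U(7,12) gives U(7,11) since n > r.
Bases of U(7,11) = (11 choose 7) = 330.

330


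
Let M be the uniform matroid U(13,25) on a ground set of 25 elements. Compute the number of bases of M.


Bases of U(13,25) are all 13-element subsets of the 25-element ground set.
Number of bases = C(25,13).
C(25,13) = 25! / (13! * 12!) = 5200300.

5200300


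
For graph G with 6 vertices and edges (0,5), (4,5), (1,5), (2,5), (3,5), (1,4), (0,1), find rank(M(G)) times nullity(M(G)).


r(M) = |V| - c = 6 - 1 = 5.
nullity = |E| - r(M) = 7 - 5 = 2.
Product = 5 * 2 = 10.

10


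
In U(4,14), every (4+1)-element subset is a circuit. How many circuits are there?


In U(4,14), circuits are the (5)-element subsets.
Any set of 5 elements is dependent, and removing any one element gives
an independent set of size 4, so it is a minimal dependent set.
Number of circuits = (14 choose 5) = 2002.

2002


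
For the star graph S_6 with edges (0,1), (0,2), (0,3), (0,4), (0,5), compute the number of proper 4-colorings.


P(tree, k) = k * (k-1)^(5) for any tree on 6 vertices.
P(4) = 4 * 3^5 = 4 * 243 = 972.

972


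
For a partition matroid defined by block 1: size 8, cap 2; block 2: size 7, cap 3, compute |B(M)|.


A basis picks exactly ci elements from block i.
Number of bases = product of C(|Si|, ci).
= C(8,2) * C(7,3)
= 28 * 35
= 980.

980


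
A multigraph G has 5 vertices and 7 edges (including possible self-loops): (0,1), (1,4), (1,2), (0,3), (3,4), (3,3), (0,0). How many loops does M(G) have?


In a graphic matroid, a loop is a self-loop edge (u,u) with rank 0.
Examining all 7 edges for self-loops...
Self-loops found: (3,3), (0,0)
Number of loops = 2.

2


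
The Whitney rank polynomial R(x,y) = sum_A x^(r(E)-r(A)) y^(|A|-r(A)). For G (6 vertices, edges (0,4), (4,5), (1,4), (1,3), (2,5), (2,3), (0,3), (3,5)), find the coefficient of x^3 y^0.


R(x,y) = sum over A in 2^E of x^(r(E)-r(A)) * y^(|A|-r(A)).
G has 6 vertices, 8 edges. r(E) = 5.
Enumerate all 2^8 = 256 subsets.
Count subsets with r(E)-r(A)=3 and |A|-r(A)=0: 28.

28


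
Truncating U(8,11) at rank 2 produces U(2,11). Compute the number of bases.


Truncating U(8,11) to rank 2 gives U(2,11).
Bases of U(2,11) are all 2-element subsets of 11 elements.
Number of bases = C(11,2) = (11 * 10) / (1 * 2) = 55.

55


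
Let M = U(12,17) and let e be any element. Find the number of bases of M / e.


Contracting e from U(12,17) gives U(11,16).
Bases of U(11,16) = C(16,11) = 16! / (11! * 5!) = 4368.

4368


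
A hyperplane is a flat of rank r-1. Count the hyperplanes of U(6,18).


Hyperplanes of U(6,18) are flats of rank 5.
In a uniform matroid, these are exactly the (5)-element subsets.
Count = C(18,5) = 18! / (5! * 13!) = 8568.

8568


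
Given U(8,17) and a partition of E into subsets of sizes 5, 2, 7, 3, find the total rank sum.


r(Ai) = min(|Ai|, 8) for each part.
Sum = min(5,8) + min(2,8) + min(7,8) + min(3,8)
    = 5 + 2 + 7 + 3
    = 17.

17


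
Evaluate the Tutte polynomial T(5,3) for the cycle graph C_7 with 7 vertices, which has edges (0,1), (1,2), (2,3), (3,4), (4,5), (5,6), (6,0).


T(C_7; x,y) = x + x^2 + ... + x^(6) + y.
T(5,3) = 5^1 + 5^2 + 5^3 + 5^4 + 5^5 + 5^6 + 3
= 5 + 25 + 125 + 625 + 3125 + 15625 + 3
= 19533.

19533


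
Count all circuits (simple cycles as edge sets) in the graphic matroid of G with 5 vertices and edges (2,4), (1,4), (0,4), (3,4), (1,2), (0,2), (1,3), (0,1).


A circuit in a graphic matroid = edge set of a simple cycle.
G has 5 vertices and 8 edges.
Enumerating all minimal edge subsets forming cycles...
Total circuits found: 12.

12


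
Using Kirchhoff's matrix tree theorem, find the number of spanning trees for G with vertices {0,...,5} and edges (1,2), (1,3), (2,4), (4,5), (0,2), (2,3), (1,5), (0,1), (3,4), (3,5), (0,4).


By Kirchhoff's matrix tree theorem, the number of spanning trees equals
the determinant of any cofactor of the Laplacian matrix L.
G has 6 vertices and 11 edges.
Computing the (5 x 5) cofactor determinant gives 224.

224


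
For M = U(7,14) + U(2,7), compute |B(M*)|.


(M1+M2)* = M1* + M2*.
M1* = U(7,14), bases: C(14,7) = 3432.
M2* = U(5,7), bases: C(7,5) = 21.
|B(M*)| = 3432 * 21 = 72072.

72072


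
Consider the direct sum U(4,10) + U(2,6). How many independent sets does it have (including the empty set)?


For a direct sum, |I(M1+M2)| = |I(M1)| * |I(M2)|.
|I(U(4,10))| = sum C(10,k) for k=0..4 = 386.
|I(U(2,6))| = sum C(6,k) for k=0..2 = 22.
Total = 386 * 22 = 8492.

8492


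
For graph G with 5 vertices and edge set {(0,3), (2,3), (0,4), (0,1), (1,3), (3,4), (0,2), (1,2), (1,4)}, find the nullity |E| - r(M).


Cycle rank (nullity) = |E| - r(M) = |E| - (|V| - c).
|E| = 9, |V| = 5, c = 1.
Nullity = 9 - (5 - 1) = 9 - 4 = 5.

5


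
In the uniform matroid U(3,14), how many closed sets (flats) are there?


Flats of U(3,14): every subset of size < 3 is a flat, plus E itself.
Count = C(14,0) + C(14,1) + C(14,2) + 1
     = 1 + 14 + 91 + 1
     = 107.

107


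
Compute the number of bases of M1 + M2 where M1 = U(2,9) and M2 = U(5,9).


Bases of a direct sum M1 + M2: |B| = |B(M1)| * |B(M2)|.
|B(U(2,9))| = C(9,2) = 36.
|B(U(5,9))| = C(9,5) = 126.
Total bases = 36 * 126 = 4536.

4536


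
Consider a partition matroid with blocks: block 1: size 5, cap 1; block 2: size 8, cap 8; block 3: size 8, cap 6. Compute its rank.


Rank of a partition matroid = sum of min(|Si|, ci) for each block.
= min(5,1) + min(8,8) + min(8,6)
= 1 + 8 + 6
= 15.

15


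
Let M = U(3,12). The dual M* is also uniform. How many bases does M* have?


The dual of U(r,n) is U(n-r, n) = U(9,12).
Bases of U(9,12) are all (9)-element subsets.
|B(M*)| = (12 choose 9) = 220.

220


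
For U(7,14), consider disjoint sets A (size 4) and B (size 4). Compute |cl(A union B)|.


|A union B| = 4 + 4 = 8 (disjoint).
In U(7,14), cl(S) = S if |S| < 7, else cl(S) = E.
Since 8 >= 7, cl(A union B) = E.
|cl(A union B)| = 14.

14


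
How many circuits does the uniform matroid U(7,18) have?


In U(7,18), circuits are the (8)-element subsets.
Any set of 8 elements is dependent, and removing any one element gives
an independent set of size 7, so it is a minimal dependent set.
Number of circuits = (18 choose 8) = 43758.

43758


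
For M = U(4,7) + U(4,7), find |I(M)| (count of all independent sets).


For a direct sum, |I(M1+M2)| = |I(M1)| * |I(M2)|.
|I(U(4,7))| = sum C(7,k) for k=0..4 = 99.
|I(U(4,7))| = sum C(7,k) for k=0..4 = 99.
Total = 99 * 99 = 9801.

9801


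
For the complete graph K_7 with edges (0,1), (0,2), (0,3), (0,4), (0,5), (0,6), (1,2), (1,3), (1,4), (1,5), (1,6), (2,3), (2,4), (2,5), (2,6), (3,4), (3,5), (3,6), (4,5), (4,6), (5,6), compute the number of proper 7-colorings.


P(K_7, k) = k(k-1)(k-2)...(k-6).
P(7) = (7) * (6) * (5) * (4) * (3) * (2) * (1) = 5040.

5040


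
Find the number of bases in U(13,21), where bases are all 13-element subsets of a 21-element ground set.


Bases of U(13,21) are all 13-element subsets of the 21-element ground set.
Number of bases = C(21,13).
(21 choose 13) = 203490.

203490


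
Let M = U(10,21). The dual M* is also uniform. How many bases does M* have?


The dual of U(r,n) is U(n-r, n) = U(11,21).
Bases of U(11,21) are all (11)-element subsets.
|B(M*)| = C(21,11) = 352716.

352716


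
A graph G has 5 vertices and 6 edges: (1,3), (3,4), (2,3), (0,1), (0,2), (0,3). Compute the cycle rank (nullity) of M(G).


Cycle rank (nullity) = |E| - r(M) = |E| - (|V| - c).
|E| = 6, |V| = 5, c = 1.
Nullity = 6 - (5 - 1) = 6 - 4 = 2.

2


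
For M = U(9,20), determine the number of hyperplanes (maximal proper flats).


Hyperplanes of U(9,20) are flats of rank 8.
In a uniform matroid, these are exactly the (8)-element subsets.
Count = C(20,8) = 125970.

125970


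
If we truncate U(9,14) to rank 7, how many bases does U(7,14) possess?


Truncating U(9,14) to rank 7 gives U(7,14).
Bases of U(7,14) are all 7-element subsets of 14 elements.
Number of bases = C(14,7) = 3432.

3432


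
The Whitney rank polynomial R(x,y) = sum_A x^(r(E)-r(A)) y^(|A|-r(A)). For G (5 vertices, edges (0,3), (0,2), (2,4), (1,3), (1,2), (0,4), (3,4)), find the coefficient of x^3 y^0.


R(x,y) = sum over A in 2^E of x^(r(E)-r(A)) * y^(|A|-r(A)).
G has 5 vertices, 7 edges. r(E) = 4.
Enumerate all 2^7 = 128 subsets.
Count subsets with r(E)-r(A)=3 and |A|-r(A)=0: 7.

7


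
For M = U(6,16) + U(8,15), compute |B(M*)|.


(M1+M2)* = M1* + M2*.
M1* = U(10,16), bases: C(16,10) = 8008.
M2* = U(7,15), bases: C(15,7) = 6435.
|B(M*)| = 8008 * 6435 = 51531480.

51531480


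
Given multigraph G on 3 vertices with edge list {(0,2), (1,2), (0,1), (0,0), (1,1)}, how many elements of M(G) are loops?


In a graphic matroid, a loop is a self-loop edge (u,u) with rank 0.
Examining all 5 edges for self-loops...
Self-loops found: (0,0), (1,1)
Number of loops = 2.

2


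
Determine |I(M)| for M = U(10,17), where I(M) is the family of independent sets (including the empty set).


Independent sets of U(10,17) are all subsets of size <= 10.
Count = C(17,0) + C(17,1) + C(17,2) + C(17,3) + C(17,4) + C(17,5) + C(17,6) + C(17,7) + C(17,8) + C(17,9) + C(17,10)
     = 1 + 17 + 136 + 680 + 2380 + 6188 + 12376 + 19448 + 24310 + 24310 + 19448
     = 109294.

109294


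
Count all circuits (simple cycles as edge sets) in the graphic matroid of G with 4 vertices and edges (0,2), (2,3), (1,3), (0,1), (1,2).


A circuit in a graphic matroid = edge set of a simple cycle.
G has 4 vertices and 5 edges.
Enumerating all minimal edge subsets forming cycles...
Total circuits found: 3.

3


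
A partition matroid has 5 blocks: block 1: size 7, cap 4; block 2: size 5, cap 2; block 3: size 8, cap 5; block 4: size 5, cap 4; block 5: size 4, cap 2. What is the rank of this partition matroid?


Rank of a partition matroid = sum of min(|Si|, ci) for each block.
= min(7,4) + min(5,2) + min(8,5) + min(5,4) + min(4,2)
= 4 + 2 + 5 + 4 + 2
= 17.

17


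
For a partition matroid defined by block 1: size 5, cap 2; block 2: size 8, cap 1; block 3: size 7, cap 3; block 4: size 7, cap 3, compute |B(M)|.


A basis picks exactly ci elements from block i.
Number of bases = product of C(|Si|, ci).
= C(5,2) * C(8,1) * C(7,3) * C(7,3)
= 10 * 8 * 35 * 35
= 98000.

98000


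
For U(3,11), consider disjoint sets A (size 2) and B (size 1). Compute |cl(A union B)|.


|A union B| = 2 + 1 = 3 (disjoint).
In U(3,11), cl(S) = S if |S| < 3, else cl(S) = E.
Since 3 >= 3, cl(A union B) = E.
|cl(A union B)| = 11.

11


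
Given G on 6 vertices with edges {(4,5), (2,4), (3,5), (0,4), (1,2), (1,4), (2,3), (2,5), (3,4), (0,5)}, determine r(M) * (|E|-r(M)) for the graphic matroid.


r(M) = |V| - c = 6 - 1 = 5.
nullity = |E| - r(M) = 10 - 5 = 5.
Product = 5 * 5 = 25.

25


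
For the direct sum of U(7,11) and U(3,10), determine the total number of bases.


Bases of a direct sum M1 + M2: |B| = |B(M1)| * |B(M2)|.
|B(U(7,11))| = C(11,7) = 330.
|B(U(3,10))| = C(10,3) = 120.
Total bases = 330 * 120 = 39600.

39600


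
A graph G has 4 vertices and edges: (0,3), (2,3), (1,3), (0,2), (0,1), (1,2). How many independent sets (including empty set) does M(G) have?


An independent set in a graphic matroid is an acyclic edge subset.
G has 4 vertices and 6 edges.
Enumerate all 2^6 = 64 subsets, checking for acyclicity.
Total independent sets = 38.

38


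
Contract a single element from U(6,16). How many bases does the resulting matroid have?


Contracting e from U(6,16) gives U(5,15).
Bases of U(5,15) = C(15,5) = 15! / (5! * 10!) = 3003.

3003


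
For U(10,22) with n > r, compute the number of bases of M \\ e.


Deleting e from U(10,22) gives U(10,21) since n > r.
Bases of U(10,21) = C(21,10) = 352716.

352716


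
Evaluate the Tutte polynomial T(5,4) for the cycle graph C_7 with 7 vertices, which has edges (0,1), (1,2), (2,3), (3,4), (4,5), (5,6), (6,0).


T(C_7; x,y) = x + x^2 + ... + x^(6) + y.
T(5,4) = 5^1 + 5^2 + 5^3 + 5^4 + 5^5 + 5^6 + 4
= 5 + 25 + 125 + 625 + 3125 + 15625 + 4
= 19534.

19534


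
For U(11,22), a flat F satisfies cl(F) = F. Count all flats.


Flats of U(11,22): every subset of size < 11 is a flat, plus E itself.
Count = C(22,0) + C(22,1) + C(22,2) + C(22,3) + C(22,4) + C(22,5) + C(22,6) + C(22,7) + C(22,8) + C(22,9) + C(22,10) + 1
     = 1 + 22 + 231 + 1540 + 7315 + 26334 + 74613 + 170544 + 319770 + 497420 + 646646 + 1
     = 1744437.

1744437


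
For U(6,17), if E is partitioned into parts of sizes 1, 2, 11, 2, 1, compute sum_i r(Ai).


r(Ai) = min(|Ai|, 6) for each part.
Sum = min(1,6) + min(2,6) + min(11,6) + min(2,6) + min(1,6)
    = 1 + 2 + 6 + 2 + 1
    = 12.

12


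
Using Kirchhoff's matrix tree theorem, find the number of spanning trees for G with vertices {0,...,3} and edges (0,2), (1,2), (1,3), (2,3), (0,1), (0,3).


By Kirchhoff's matrix tree theorem, the number of spanning trees equals
the determinant of any cofactor of the Laplacian matrix L.
G has 4 vertices and 6 edges.
Computing the (3 x 3) cofactor determinant gives 16.

16


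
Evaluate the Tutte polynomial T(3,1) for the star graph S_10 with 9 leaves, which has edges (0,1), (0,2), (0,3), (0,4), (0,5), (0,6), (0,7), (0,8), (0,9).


A star on 10 vertices is a tree with 9 edges.
T(x,y) = x^(9) for any tree.
T(3,1) = 3^9 = 19683.

19683


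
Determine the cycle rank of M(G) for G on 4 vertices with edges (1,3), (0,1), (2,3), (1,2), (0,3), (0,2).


Cycle rank (nullity) = |E| - r(M) = |E| - (|V| - c).
|E| = 6, |V| = 4, c = 1.
Nullity = 6 - (4 - 1) = 6 - 3 = 3.

3


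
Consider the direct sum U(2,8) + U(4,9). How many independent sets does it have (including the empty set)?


For a direct sum, |I(M1+M2)| = |I(M1)| * |I(M2)|.
|I(U(2,8))| = sum C(8,k) for k=0..2 = 37.
|I(U(4,9))| = sum C(9,k) for k=0..4 = 256.
Total = 37 * 256 = 9472.

9472


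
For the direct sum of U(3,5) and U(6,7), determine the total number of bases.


Bases of a direct sum M1 + M2: |B| = |B(M1)| * |B(M2)|.
|B(U(3,5))| = C(5,3) = 10.
|B(U(6,7))| = C(7,6) = 7.
Total bases = 10 * 7 = 70.

70


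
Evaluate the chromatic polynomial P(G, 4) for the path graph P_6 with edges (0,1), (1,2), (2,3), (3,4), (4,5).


P(P_6, k) = k * (k-1)^(5).
P(4) = 4 * 3^5 = 4 * 243 = 972.

972


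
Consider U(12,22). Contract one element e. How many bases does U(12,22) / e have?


Contracting e from U(12,22) gives U(11,21).
Bases of U(11,21) = C(21,11) = 352716.

352716


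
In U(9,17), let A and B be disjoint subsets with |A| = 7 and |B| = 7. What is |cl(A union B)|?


|A union B| = 7 + 7 = 14 (disjoint).
In U(9,17), cl(S) = S if |S| < 9, else cl(S) = E.
Since 14 >= 9, cl(A union B) = E.
|cl(A union B)| = 17.

17


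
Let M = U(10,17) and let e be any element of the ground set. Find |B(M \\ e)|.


Deleting e from U(10,17) gives U(10,16) since n > r.
Bases of U(10,16) = (16 choose 10) = 8008.

8008


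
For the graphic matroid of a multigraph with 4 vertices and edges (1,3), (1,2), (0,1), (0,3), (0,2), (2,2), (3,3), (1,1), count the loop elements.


In a graphic matroid, a loop is a self-loop edge (u,u) with rank 0.
Examining all 8 edges for self-loops...
Self-loops found: (2,2), (3,3), (1,1)
Number of loops = 3.

3


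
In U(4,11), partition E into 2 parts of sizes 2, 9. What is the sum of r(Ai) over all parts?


r(Ai) = min(|Ai|, 4) for each part.
Sum = min(2,4) + min(9,4)
    = 2 + 4
    = 6.

6


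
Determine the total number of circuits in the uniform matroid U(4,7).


In U(4,7), circuits are the (5)-element subsets.
Any set of 5 elements is dependent, and removing any one element gives
an independent set of size 4, so it is a minimal dependent set.
Number of circuits = C(7,5) = 7! / (5! * 2!) = 21.

21


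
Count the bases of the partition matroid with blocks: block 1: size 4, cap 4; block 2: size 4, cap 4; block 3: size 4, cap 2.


A basis picks exactly ci elements from block i.
Number of bases = product of C(|Si|, ci).
= C(4,4) * C(4,4) * C(4,2)
= 1 * 1 * 6
= 6.

6


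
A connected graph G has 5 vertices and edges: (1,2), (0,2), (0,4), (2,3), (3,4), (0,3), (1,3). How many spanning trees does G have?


By Kirchhoff's matrix tree theorem, the number of spanning trees equals
the determinant of any cofactor of the Laplacian matrix L.
G has 5 vertices and 7 edges.
Computing the (4 x 4) cofactor determinant gives 21.

21


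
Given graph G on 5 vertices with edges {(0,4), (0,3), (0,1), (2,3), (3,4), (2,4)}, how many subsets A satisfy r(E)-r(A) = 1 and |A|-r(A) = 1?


R(x,y) = sum over A in 2^E of x^(r(E)-r(A)) * y^(|A|-r(A)).
G has 5 vertices, 6 edges. r(E) = 4.
Enumerate all 2^6 = 64 subsets.
Count subsets with r(E)-r(A)=1 and |A|-r(A)=1: 7.

7


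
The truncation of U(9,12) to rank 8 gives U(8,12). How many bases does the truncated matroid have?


Truncating U(9,12) to rank 8 gives U(8,12).
Bases of U(8,12) are all 8-element subsets of 12 elements.
Number of bases = C(12,8) = 495.

495


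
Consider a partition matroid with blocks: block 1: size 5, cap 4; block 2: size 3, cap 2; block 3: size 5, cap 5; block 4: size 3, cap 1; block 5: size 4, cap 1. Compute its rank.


Rank of a partition matroid = sum of min(|Si|, ci) for each block.
= min(5,4) + min(3,2) + min(5,5) + min(3,1) + min(4,1)
= 4 + 2 + 5 + 1 + 1
= 13.

13


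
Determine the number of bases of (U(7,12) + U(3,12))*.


(M1+M2)* = M1* + M2*.
M1* = U(5,12), bases: C(12,5) = 792.
M2* = U(9,12), bases: C(12,9) = 220.
|B(M*)| = 792 * 220 = 174240.

174240


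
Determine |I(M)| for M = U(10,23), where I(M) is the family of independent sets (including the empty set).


Independent sets of U(10,23) are all subsets of size <= 10.
Count = C(23,0) + C(23,1) + C(23,2) + C(23,3) + C(23,4) + C(23,5) + C(23,6) + C(23,7) + C(23,8) + C(23,9) + C(23,10)
     = 1 + 23 + 253 + 1771 + 8855 + 33649 + 100947 + 245157 + 490314 + 817190 + 1144066
     = 2842226.

2842226


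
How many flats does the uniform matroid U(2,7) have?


Flats of U(2,7): every subset of size < 2 is a flat, plus E itself.
Count = (7 choose 0) + (7 choose 1) + 1
     = 1 + 7 + 1
     = 9.

9


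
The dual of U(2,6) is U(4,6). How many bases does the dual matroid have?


The dual of U(r,n) is U(n-r, n) = U(4,6).
Bases of U(4,6) are all (4)-element subsets.
|B(M*)| = C(6,4) = 6! / (4! * 2!) = 15.

15


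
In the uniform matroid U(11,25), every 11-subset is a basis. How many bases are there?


Bases of U(11,25) are all 11-element subsets of the 25-element ground set.
Number of bases = C(25,11).
(25 choose 11) = 4457400.

4457400


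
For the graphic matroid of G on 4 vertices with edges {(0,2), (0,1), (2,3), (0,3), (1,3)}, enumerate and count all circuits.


A circuit in a graphic matroid = edge set of a simple cycle.
G has 4 vertices and 5 edges.
Enumerating all minimal edge subsets forming cycles...
Total circuits found: 3.

3


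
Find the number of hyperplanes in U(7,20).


Hyperplanes of U(7,20) are flats of rank 6.
In a uniform matroid, these are exactly the (6)-element subsets.
Count = C(20,6) = 38760.

38760


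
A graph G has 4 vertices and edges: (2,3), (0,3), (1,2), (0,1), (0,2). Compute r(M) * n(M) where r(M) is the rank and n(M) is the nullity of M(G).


r(M) = |V| - c = 4 - 1 = 3.
nullity = |E| - r(M) = 5 - 3 = 2.
Product = 3 * 2 = 6.

6


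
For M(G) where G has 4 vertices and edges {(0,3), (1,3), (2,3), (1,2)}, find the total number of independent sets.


An independent set in a graphic matroid is an acyclic edge subset.
G has 4 vertices and 4 edges.
Enumerate all 2^4 = 16 subsets, checking for acyclicity.
Total independent sets = 14.

14


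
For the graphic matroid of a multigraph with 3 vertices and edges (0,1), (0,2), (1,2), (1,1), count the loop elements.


In a graphic matroid, a loop is a self-loop edge (u,u) with rank 0.
Examining all 4 edges for self-loops...
Self-loops found: (1,1)
Number of loops = 1.

1


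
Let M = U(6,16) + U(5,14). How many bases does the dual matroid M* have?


(M1+M2)* = M1* + M2*.
M1* = U(10,16), bases: C(16,10) = 8008.
M2* = U(9,14), bases: C(14,9) = 2002.
|B(M*)| = 8008 * 2002 = 16032016.

16032016


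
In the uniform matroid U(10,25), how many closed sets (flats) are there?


Flats of U(10,25): every subset of size < 10 is a flat, plus E itself.
Count = (25 choose 0) + (25 choose 1) + (25 choose 2) + (25 choose 3) + (25 choose 4) + (25 choose 5) + (25 choose 6) + (25 choose 7) + (25 choose 8) + (25 choose 9) + 1
     = 1 + 25 + 300 + 2300 + 12650 + 53130 + 177100 + 480700 + 1081575 + 2042975 + 1
     = 3850757.

3850757


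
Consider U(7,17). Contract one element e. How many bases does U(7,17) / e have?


Contracting e from U(7,17) gives U(6,16).
Bases of U(6,16) = C(16,6) = 16! / (6! * 10!) = 8008.

8008


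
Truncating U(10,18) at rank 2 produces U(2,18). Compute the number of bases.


Truncating U(10,18) to rank 2 gives U(2,18).
Bases of U(2,18) are all 2-element subsets of 18 elements.
Number of bases = C(18,2) = (18 * 17) / (1 * 2) = 153.

153


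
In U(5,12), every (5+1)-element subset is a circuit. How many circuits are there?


In U(5,12), circuits are the (6)-element subsets.
Any set of 6 elements is dependent, and removing any one element gives
an independent set of size 5, so it is a minimal dependent set.
Number of circuits = (12 choose 6) = 924.

924


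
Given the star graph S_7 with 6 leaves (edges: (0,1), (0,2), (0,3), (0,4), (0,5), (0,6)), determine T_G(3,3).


A star on 7 vertices is a tree with 6 edges.
T(x,y) = x^(6) for any tree.
T(3,3) = 3^6 = 729.

729


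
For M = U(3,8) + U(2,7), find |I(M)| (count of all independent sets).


For a direct sum, |I(M1+M2)| = |I(M1)| * |I(M2)|.
|I(U(3,8))| = sum C(8,k) for k=0..3 = 93.
|I(U(2,7))| = sum C(7,k) for k=0..2 = 29.
Total = 93 * 29 = 2697.

2697


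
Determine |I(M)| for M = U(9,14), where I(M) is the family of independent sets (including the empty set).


Independent sets of U(9,14) are all subsets of size <= 9.
Count = C(14,0) + C(14,1) + C(14,2) + C(14,3) + C(14,4) + C(14,5) + C(14,6) + C(14,7) + C(14,8) + C(14,9)
     = 1 + 14 + 91 + 364 + 1001 + 2002 + 3003 + 3432 + 3003 + 2002
     = 14913.

14913


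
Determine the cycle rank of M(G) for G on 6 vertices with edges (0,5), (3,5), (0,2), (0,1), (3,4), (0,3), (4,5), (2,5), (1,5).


Cycle rank (nullity) = |E| - r(M) = |E| - (|V| - c).
|E| = 9, |V| = 6, c = 1.
Nullity = 9 - (6 - 1) = 9 - 5 = 4.

4


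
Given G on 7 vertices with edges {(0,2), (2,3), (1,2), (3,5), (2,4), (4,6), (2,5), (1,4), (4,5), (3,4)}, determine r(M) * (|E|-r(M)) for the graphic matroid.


r(M) = |V| - c = 7 - 1 = 6.
nullity = |E| - r(M) = 10 - 6 = 4.
Product = 6 * 4 = 24.

24


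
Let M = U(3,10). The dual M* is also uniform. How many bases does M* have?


The dual of U(r,n) is U(n-r, n) = U(7,10).
Bases of U(7,10) are all (7)-element subsets.
|B(M*)| = (10 choose 7) = 120.

120


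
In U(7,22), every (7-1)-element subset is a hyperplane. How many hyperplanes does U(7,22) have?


Hyperplanes of U(7,22) are flats of rank 6.
In a uniform matroid, these are exactly the (6)-element subsets.
Count = (22 choose 6) = 74613.

74613


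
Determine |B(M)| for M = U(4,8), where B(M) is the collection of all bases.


Bases of U(4,8) are all 4-element subsets of the 8-element ground set.
Number of bases = C(8,4).
C(8,4) = (8 * 7 * 6 * 5) / (1 * 2 * 3 * 4) = 70.

70


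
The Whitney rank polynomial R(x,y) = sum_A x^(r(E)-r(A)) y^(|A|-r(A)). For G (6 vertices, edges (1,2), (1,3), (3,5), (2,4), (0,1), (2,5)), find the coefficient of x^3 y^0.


R(x,y) = sum over A in 2^E of x^(r(E)-r(A)) * y^(|A|-r(A)).
G has 6 vertices, 6 edges. r(E) = 5.
Enumerate all 2^6 = 64 subsets.
Count subsets with r(E)-r(A)=3 and |A|-r(A)=0: 15.

15


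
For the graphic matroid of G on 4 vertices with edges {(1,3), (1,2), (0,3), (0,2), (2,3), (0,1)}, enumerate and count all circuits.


A circuit in a graphic matroid = edge set of a simple cycle.
G has 4 vertices and 6 edges.
Enumerating all minimal edge subsets forming cycles...
Total circuits found: 7.

7


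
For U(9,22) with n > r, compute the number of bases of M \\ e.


Deleting e from U(9,22) gives U(9,21) since n > r.
Bases of U(9,21) = C(21,9) = 21! / (9! * 12!) = 293930.

293930


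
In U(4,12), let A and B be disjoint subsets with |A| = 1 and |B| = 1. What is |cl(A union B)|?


|A union B| = 1 + 1 = 2 (disjoint).
In U(4,12), cl(S) = S if |S| < 4, else cl(S) = E.
Since 2 < 4, cl(A union B) = A union B.
|cl(A union B)| = 2.

2


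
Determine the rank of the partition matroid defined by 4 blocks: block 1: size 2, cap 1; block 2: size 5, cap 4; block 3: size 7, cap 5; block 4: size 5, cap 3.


Rank of a partition matroid = sum of min(|Si|, ci) for each block.
= min(2,1) + min(5,4) + min(7,5) + min(5,3)
= 1 + 4 + 5 + 3
= 13.

13


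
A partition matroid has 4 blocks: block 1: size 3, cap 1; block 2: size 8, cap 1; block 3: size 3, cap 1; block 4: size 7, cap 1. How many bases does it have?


A basis picks exactly ci elements from block i.
Number of bases = product of C(|Si|, ci).
= C(3,1) * C(8,1) * C(3,1) * C(7,1)
= 3 * 8 * 3 * 7
= 504.

504


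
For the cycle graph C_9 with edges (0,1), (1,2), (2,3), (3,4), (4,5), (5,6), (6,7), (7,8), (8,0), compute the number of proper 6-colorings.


P(C_9, k) = (k-1)^9 + (-1)^9*(k-1).
P(6) = (5)^9 - 5
= 1953125 - 5 = 1953120.

1953120


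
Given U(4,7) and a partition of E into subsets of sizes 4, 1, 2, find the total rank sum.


r(Ai) = min(|Ai|, 4) for each part.
Sum = min(4,4) + min(1,4) + min(2,4)
    = 4 + 1 + 2
    = 7.

7


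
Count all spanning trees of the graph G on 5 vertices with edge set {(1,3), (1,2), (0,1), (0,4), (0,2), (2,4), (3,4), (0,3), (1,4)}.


By Kirchhoff's matrix tree theorem, the number of spanning trees equals
the determinant of any cofactor of the Laplacian matrix L.
G has 5 vertices and 9 edges.
Computing the (4 x 4) cofactor determinant gives 75.

75


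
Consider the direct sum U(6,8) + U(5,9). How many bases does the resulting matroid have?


Bases of a direct sum M1 + M2: |B| = |B(M1)| * |B(M2)|.
|B(U(6,8))| = C(8,6) = 28.
|B(U(5,9))| = C(9,5) = 126.
Total bases = 28 * 126 = 3528.

3528


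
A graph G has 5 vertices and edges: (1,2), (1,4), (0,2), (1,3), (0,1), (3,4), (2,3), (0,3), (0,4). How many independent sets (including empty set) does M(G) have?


An independent set in a graphic matroid is an acyclic edge subset.
G has 5 vertices and 9 edges.
Enumerate all 2^9 = 512 subsets, checking for acyclicity.
Total independent sets = 198.

198


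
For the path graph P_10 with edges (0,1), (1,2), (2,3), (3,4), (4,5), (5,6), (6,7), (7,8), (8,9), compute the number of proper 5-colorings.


P(P_10, k) = k * (k-1)^(9).
P(5) = 5 * 4^9 = 5 * 262144 = 1310720.

1310720


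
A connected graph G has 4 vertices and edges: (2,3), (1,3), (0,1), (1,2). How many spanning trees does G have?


By Kirchhoff's matrix tree theorem, the number of spanning trees equals
the determinant of any cofactor of the Laplacian matrix L.
G has 4 vertices and 4 edges.
Computing the (3 x 3) cofactor determinant gives 3.

3


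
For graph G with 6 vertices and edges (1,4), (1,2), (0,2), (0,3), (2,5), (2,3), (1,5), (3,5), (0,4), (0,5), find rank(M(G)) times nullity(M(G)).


r(M) = |V| - c = 6 - 1 = 5.
nullity = |E| - r(M) = 10 - 5 = 5.
Product = 5 * 5 = 25.

25


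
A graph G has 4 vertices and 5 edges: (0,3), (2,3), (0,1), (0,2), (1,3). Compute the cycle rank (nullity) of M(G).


Cycle rank (nullity) = |E| - r(M) = |E| - (|V| - c).
|E| = 5, |V| = 4, c = 1.
Nullity = 5 - (4 - 1) = 5 - 3 = 2.

2


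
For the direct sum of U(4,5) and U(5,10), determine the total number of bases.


Bases of a direct sum M1 + M2: |B| = |B(M1)| * |B(M2)|.
|B(U(4,5))| = C(5,4) = 5.
|B(U(5,10))| = C(10,5) = 252.
Total bases = 5 * 252 = 1260.

1260


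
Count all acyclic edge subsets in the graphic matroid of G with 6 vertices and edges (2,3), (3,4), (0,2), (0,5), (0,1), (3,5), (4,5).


An independent set in a graphic matroid is an acyclic edge subset.
G has 6 vertices and 7 edges.
Enumerate all 2^7 = 128 subsets, checking for acyclicity.
Total independent sets = 104.

104


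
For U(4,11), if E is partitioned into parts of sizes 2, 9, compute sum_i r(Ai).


r(Ai) = min(|Ai|, 4) for each part.
Sum = min(2,4) + min(9,4)
    = 2 + 4
    = 6.

6


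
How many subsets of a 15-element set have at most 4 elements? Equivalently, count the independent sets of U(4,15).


Independent sets of U(4,15) are all subsets of size <= 4.
Count = C(15,0) + C(15,1) + C(15,2) + C(15,3) + C(15,4)
     = 1 + 15 + 105 + 455 + 1365
     = 1941.

1941


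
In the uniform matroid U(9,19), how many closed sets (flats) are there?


Flats of U(9,19): every subset of size < 9 is a flat, plus E itself.
Count = C(19,0) + C(19,1) + C(19,2) + C(19,3) + C(19,4) + C(19,5) + C(19,6) + C(19,7) + C(19,8) + 1
     = 1 + 19 + 171 + 969 + 3876 + 11628 + 27132 + 50388 + 75582 + 1
     = 169767.

169767


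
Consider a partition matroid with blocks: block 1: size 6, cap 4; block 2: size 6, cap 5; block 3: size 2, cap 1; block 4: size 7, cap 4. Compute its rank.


Rank of a partition matroid = sum of min(|Si|, ci) for each block.
= min(6,4) + min(6,5) + min(2,1) + min(7,4)
= 4 + 5 + 1 + 4
= 14.

14


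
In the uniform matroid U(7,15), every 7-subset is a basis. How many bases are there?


Bases of U(7,15) are all 7-element subsets of the 15-element ground set.
Number of bases = C(15,7).
C(15,7) = 6435.

6435


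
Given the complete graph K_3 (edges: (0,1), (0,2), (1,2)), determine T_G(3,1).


T(K_3; x,y) = x^2 + x + y.
T(3,1) = 9 + 3 + 1 = 13.

13


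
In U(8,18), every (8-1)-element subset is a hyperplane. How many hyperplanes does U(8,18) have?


Hyperplanes of U(8,18) are flats of rank 7.
In a uniform matroid, these are exactly the (7)-element subsets.
Count = (18 choose 7) = 31824.

31824


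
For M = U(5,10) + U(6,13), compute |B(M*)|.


(M1+M2)* = M1* + M2*.
M1* = U(5,10), bases: C(10,5) = 252.
M2* = U(7,13), bases: C(13,7) = 1716.
|B(M*)| = 252 * 1716 = 432432.

432432


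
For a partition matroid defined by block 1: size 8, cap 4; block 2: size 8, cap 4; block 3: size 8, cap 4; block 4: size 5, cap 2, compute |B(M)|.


A basis picks exactly ci elements from block i.
Number of bases = product of C(|Si|, ci).
= C(8,4) * C(8,4) * C(8,4) * C(5,2)
= 70 * 70 * 70 * 10
= 3430000.

3430000


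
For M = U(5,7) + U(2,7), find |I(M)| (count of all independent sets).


For a direct sum, |I(M1+M2)| = |I(M1)| * |I(M2)|.
|I(U(5,7))| = sum C(7,k) for k=0..5 = 120.
|I(U(2,7))| = sum C(7,k) for k=0..2 = 29.
Total = 120 * 29 = 3480.

3480


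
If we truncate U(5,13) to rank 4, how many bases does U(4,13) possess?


Truncating U(5,13) to rank 4 gives U(4,13).
Bases of U(4,13) are all 4-element subsets of 13 elements.
Number of bases = C(13,4) = 13! / (4! * 9!) = 715.

715


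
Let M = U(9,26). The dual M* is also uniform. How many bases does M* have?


The dual of U(r,n) is U(n-r, n) = U(17,26).
Bases of U(17,26) are all (17)-element subsets.
|B(M*)| = C(26,17) = 3124550.

3124550


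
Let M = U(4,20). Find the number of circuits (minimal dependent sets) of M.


In U(4,20), circuits are the (5)-element subsets.
Any set of 5 elements is dependent, and removing any one element gives
an independent set of size 4, so it is a minimal dependent set.
Number of circuits = C(20,5) = 15504.

15504


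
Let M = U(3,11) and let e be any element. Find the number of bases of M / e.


Contracting e from U(3,11) gives U(2,10).
Bases of U(2,10) = (10 choose 2) = 45.

45


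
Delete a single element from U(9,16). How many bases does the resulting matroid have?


Deleting e from U(9,16) gives U(9,15) since n > r.
Bases of U(9,15) = (15 choose 9) = 5005.

5005


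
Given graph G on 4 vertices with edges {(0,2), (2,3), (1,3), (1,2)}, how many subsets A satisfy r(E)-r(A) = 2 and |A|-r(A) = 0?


R(x,y) = sum over A in 2^E of x^(r(E)-r(A)) * y^(|A|-r(A)).
G has 4 vertices, 4 edges. r(E) = 3.
Enumerate all 2^4 = 16 subsets.
Count subsets with r(E)-r(A)=2 and |A|-r(A)=0: 4.

4


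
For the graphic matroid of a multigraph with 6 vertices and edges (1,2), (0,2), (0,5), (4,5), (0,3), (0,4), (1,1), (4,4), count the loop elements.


In a graphic matroid, a loop is a self-loop edge (u,u) with rank 0.
Examining all 8 edges for self-loops...
Self-loops found: (1,1), (4,4)
Number of loops = 2.

2


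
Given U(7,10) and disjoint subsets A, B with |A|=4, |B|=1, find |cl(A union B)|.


|A union B| = 4 + 1 = 5 (disjoint).
In U(7,10), cl(S) = S if |S| < 7, else cl(S) = E.
Since 5 < 7, cl(A union B) = A union B.
|cl(A union B)| = 5.

5


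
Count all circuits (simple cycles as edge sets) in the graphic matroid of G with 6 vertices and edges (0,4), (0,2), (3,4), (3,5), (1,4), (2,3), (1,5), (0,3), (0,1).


A circuit in a graphic matroid = edge set of a simple cycle.
G has 6 vertices and 9 edges.
Enumerating all minimal edge subsets forming cycles...
Total circuits found: 12.

12


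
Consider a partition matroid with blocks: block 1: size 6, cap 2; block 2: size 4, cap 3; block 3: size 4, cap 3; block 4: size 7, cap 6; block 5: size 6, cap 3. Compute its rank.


Rank of a partition matroid = sum of min(|Si|, ci) for each block.
= min(6,2) + min(4,3) + min(4,3) + min(7,6) + min(6,3)
= 2 + 3 + 3 + 6 + 3
= 17.

17


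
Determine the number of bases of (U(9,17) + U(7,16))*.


(M1+M2)* = M1* + M2*.
M1* = U(8,17), bases: C(17,8) = 24310.
M2* = U(9,16), bases: C(16,9) = 11440.
|B(M*)| = 24310 * 11440 = 278106400.

278106400


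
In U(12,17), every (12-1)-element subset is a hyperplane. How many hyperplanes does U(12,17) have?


Hyperplanes of U(12,17) are flats of rank 11.
In a uniform matroid, these are exactly the (11)-element subsets.
Count = C(17,11) = 17! / (11! * 6!) = 12376.

12376


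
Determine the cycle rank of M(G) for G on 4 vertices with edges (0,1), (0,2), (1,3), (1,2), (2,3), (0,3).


Cycle rank (nullity) = |E| - r(M) = |E| - (|V| - c).
|E| = 6, |V| = 4, c = 1.
Nullity = 6 - (4 - 1) = 6 - 3 = 3.

3


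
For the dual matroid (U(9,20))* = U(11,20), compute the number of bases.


The dual of U(r,n) is U(n-r, n) = U(11,20).
Bases of U(11,20) are all (11)-element subsets.
|B(M*)| = C(20,11) = 167960.

167960


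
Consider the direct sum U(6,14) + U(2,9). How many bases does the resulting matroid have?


Bases of a direct sum M1 + M2: |B| = |B(M1)| * |B(M2)|.
|B(U(6,14))| = C(14,6) = 3003.
|B(U(2,9))| = C(9,2) = 36.
Total bases = 3003 * 36 = 108108.

108108


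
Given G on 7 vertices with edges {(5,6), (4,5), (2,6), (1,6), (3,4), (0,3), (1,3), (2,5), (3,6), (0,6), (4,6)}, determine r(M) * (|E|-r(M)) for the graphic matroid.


r(M) = |V| - c = 7 - 1 = 6.
nullity = |E| - r(M) = 11 - 6 = 5.
Product = 6 * 5 = 30.

30


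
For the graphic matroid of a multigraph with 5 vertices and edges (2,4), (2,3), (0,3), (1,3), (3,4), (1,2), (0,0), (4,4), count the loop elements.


In a graphic matroid, a loop is a self-loop edge (u,u) with rank 0.
Examining all 8 edges for self-loops...
Self-loops found: (0,0), (4,4)
Number of loops = 2.

2


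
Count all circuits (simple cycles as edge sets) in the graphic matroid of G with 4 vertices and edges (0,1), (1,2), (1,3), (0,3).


A circuit in a graphic matroid = edge set of a simple cycle.
G has 4 vertices and 4 edges.
Enumerating all minimal edge subsets forming cycles...
Total circuits found: 1.

1


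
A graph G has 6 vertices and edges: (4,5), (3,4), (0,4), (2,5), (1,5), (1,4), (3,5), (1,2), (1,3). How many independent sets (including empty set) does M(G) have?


An independent set in a graphic matroid is an acyclic edge subset.
G has 6 vertices and 9 edges.
Enumerate all 2^9 = 512 subsets, checking for acyclicity.
Total independent sets = 256.

256


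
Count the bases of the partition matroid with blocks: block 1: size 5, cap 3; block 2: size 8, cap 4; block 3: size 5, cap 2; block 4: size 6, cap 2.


A basis picks exactly ci elements from block i.
Number of bases = product of C(|Si|, ci).
= C(5,3) * C(8,4) * C(5,2) * C(6,2)
= 10 * 70 * 10 * 15
= 105000.

105000


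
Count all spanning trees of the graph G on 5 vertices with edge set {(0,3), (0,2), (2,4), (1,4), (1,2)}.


By Kirchhoff's matrix tree theorem, the number of spanning trees equals
the determinant of any cofactor of the Laplacian matrix L.
G has 5 vertices and 5 edges.
Computing the (4 x 4) cofactor determinant gives 3.

3


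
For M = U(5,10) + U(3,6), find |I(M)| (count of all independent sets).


For a direct sum, |I(M1+M2)| = |I(M1)| * |I(M2)|.
|I(U(5,10))| = sum C(10,k) for k=0..5 = 638.
|I(U(3,6))| = sum C(6,k) for k=0..3 = 42.
Total = 638 * 42 = 26796.

26796


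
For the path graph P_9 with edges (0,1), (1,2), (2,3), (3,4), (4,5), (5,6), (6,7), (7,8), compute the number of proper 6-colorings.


P(P_9, k) = k * (k-1)^(8).
P(6) = 6 * 5^8 = 6 * 390625 = 2343750.

2343750


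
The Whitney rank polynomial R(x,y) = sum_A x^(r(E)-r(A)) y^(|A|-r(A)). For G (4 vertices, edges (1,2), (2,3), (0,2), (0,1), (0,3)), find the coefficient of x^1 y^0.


R(x,y) = sum over A in 2^E of x^(r(E)-r(A)) * y^(|A|-r(A)).
G has 4 vertices, 5 edges. r(E) = 3.
Enumerate all 2^5 = 32 subsets.
Count subsets with r(E)-r(A)=1 and |A|-r(A)=0: 10.

10


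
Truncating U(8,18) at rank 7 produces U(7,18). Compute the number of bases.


Truncating U(8,18) to rank 7 gives U(7,18).
Bases of U(7,18) are all 7-element subsets of 18 elements.
Number of bases = (18 choose 7) = 31824.

31824


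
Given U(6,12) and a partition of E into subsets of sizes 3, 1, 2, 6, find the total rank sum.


r(Ai) = min(|Ai|, 6) for each part.
Sum = min(3,6) + min(1,6) + min(2,6) + min(6,6)
    = 3 + 1 + 2 + 6
    = 12.

12


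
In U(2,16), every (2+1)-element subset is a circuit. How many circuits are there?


In U(2,16), circuits are the (3)-element subsets.
Any set of 3 elements is dependent, and removing any one element gives
an independent set of size 2, so it is a minimal dependent set.
Number of circuits = C(16,3) = 16! / (3! * 13!) = 560.

560


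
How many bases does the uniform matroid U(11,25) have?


Bases of U(11,25) are all 11-element subsets of the 25-element ground set.
Number of bases = C(25,11).
C(25,11) = 4457400.

4457400


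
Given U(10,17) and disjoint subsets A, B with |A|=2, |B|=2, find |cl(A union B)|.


|A union B| = 2 + 2 = 4 (disjoint).
In U(10,17), cl(S) = S if |S| < 10, else cl(S) = E.
Since 4 < 10, cl(A union B) = A union B.
|cl(A union B)| = 4.

4


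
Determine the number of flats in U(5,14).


Flats of U(5,14): every subset of size < 5 is a flat, plus E itself.
Count = C(14,0) + C(14,1) + C(14,2) + C(14,3) + C(14,4) + 1
     = 1 + 14 + 91 + 364 + 1001 + 1
     = 1472.

1472


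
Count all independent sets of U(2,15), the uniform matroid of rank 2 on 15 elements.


Independent sets of U(2,15) are all subsets of size <= 2.
Count = C(15,0) + C(15,1) + C(15,2)
     = 1 + 15 + 105
     = 121.

121
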